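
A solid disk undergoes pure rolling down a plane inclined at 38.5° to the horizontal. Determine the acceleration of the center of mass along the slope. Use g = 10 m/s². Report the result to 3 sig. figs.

Here I = (1/2)MR², so the shape factor k = I/(MR²) = 0.5.
Newton's second law down the slope: Mg sinθ − f = Ma. The torque equation fR = Iα (with α = a/R) gives f = kMa.
Eliminating f: Mg sinθ = (1+k)Ma, so a = g sinθ/(1+k) = 10 × sin38.5° / 1.5 ≈ 4.15 m/s².

a ≈ 4.15 m/s²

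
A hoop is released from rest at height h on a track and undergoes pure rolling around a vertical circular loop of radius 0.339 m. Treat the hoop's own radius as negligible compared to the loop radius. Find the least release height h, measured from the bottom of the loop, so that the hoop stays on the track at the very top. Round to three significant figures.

h_min ≈ 1.02 m

The moment of inertia is MR², giving k ≡ I/(MR²) = 1.
At the top, contact is just lost when gravity alone supplies the centripetal force: Mg = Mv_top²/r, i.e. v_top² = gr.
With ω = v/R, the kinetic energy at speed v is ½(1+k)Mv² = Mv².
Energy conservation from release (height h) to the top (height 2r): Mgh = Mg(2r) + M·gr.
Thus h_min = 2r + (1+k)r/2 = r(2 + 2/2) = 0.339 × 3 ≈ 1.02 m.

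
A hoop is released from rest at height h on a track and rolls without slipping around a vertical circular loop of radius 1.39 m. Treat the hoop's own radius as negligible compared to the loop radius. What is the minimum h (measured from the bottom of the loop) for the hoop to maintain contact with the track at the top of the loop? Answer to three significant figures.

h_min ≈ 4.17 m

With I = MR², the ratio k = I/(MR²) is 1.
At the top of the loop, the minimum-contact condition is Mg = Mv_top²/r, so v_top² = gr.
With ω = v/R, the kinetic energy at speed v is ½(1+k)Mv² = Mv².
Energy conservation from release (height h) to the top (height 2r): Mgh = Mg(2r) + M·gr.
Thus h_min = 2r + (1+k)r/2 = r(2 + 2/2) = 1.39 × 3 ≈ 4.17 m.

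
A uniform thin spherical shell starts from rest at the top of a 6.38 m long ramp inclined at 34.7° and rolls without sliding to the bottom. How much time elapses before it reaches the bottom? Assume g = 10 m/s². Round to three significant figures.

Here I = (2/3)MR², so the shape factor k = I/(MR²) = 2/3.
Translational: Mg sinθ − f = Ma. Rotational about the CM: fR = Iα = kMRa, so f = kMa.
Hence a = g sinθ/(1+k) = 10×sin34.7°/1.667 = 3.416 m/s².
With constant a from rest, t = √(2L/a) = √(2·6.38/3.416) ≈ 1.93 s.

t ≈ 1.93 s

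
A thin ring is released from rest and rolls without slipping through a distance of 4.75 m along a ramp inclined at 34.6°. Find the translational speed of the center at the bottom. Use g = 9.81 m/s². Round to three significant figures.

For this body I = MR², i.e. k = I/(MR²) = 1.
Since it rolls without slipping, ω = v/R and KE = ½Mv² + ½Iω² = ½(1+k)Mv² = Mv².
The vertical drop is h = L sinθ = 4.75 × sin34.6° = 2.697 m.
Energy conservation: Mgh = Mv², so v = √(2gh/(1+k)) = √(2 × 9.81 × 2.697 / 2) ≈ 5.14 m/s.

v ≈ 5.14 m/s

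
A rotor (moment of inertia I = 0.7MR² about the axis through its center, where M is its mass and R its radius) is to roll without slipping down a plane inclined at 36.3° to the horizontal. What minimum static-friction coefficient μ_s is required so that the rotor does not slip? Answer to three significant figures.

For this body I = 0.7MR², i.e. k = I/(MR²) = 0.7.
Translational: Mg sinθ − f = Ma. Rotational about the CM: fR = Iα = kMRa, so f = kMa.
These give a = g sinθ/(1+k) and the required friction f = kMg sinθ/(1+k).
With N = Mg cosθ, the no-slip condition f ≤ μN gives μ_min = f/N = k tanθ/(1+k).
μ_min = 0.7 × tan36.3° / 1.7 ≈ 0.302.

μ_min ≈ 0.302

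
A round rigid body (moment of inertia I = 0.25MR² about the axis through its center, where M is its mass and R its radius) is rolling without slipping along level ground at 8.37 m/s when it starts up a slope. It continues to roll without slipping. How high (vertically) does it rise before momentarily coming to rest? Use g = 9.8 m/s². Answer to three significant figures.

h ≈ 4.47 m

For this body I = 0.25MR², i.e. k = I/(MR²) = 0.25.
Since it rolls without slipping, ω = v/R and KE = ½Mv² + ½Iω² = ½(1+k)Mv² = (5/8)Mv².
At the top the kinetic energy is zero, so (5/8)Mv₀² = Mgh.
Thus h = (1+k)v₀²/(2g) = 1.25 × 8.37² / (2 × 9.8) ≈ 4.47 m.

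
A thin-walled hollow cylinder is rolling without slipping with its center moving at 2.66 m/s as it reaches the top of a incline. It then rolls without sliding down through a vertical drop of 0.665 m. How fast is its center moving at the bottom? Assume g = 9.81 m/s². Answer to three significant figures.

v ≈ 3.69 m/s

For this body I = MR², i.e. k = I/(MR²) = 1.
Pure rolling means v = ωR; then KE = ½Mv² + ½I(v/R)² = ½(1+k)Mv² = Mv².
Energy conservation: Mv₀² + Mgh = Mv², so v² = v₀² + 2gh/(1+k).
v = √(2.66² + 2×9.81×0.665/2) = √13.6 ≈ 3.69 m/s.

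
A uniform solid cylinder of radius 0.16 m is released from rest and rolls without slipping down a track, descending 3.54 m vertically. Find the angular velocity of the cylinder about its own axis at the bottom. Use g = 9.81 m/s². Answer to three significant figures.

ω ≈ 42.5 rad/s

Here I = (1/2)MR², so the shape factor k = I/(MR²) = 0.5.
Since it rolls without slipping, ω = v/R and KE = ½Mv² + ½Iω² = ½(1+k)Mv² = (3/4)Mv².
Energy conservation Mgh = ½(1+k)Mv² gives v = √(2gh/(1+k)) = √(2 × 9.81 × 3.54 / 1.5) = 6.805 m/s.
Then ω = v/R = 6.805 / 0.16 ≈ 42.5 rad/s.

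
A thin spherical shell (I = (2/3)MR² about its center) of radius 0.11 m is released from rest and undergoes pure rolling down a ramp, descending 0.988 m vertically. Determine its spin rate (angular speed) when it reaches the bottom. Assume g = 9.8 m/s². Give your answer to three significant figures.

ω ≈ 31.0 rad/s

With I = (2/3)MR², the ratio k = I/(MR²) is 2/3.
The rolling condition ω = v/R makes the rotational term ½I(v/R)² = ½kMv², so KE_total = ½(1+k)Mv² = (5/6)Mv².
Energy conservation Mgh = ½(1+k)Mv² gives v = √(2gh/(1+k)) = √(2 × 9.8 × 0.988 / 1.667) = 3.409 m/s.
Then ω = v/R = 3.409 / 0.11 ≈ 31.0 rad/s.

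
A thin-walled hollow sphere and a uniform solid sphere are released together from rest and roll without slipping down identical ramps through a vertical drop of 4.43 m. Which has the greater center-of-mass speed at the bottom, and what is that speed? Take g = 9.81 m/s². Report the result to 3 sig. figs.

For rolling without slipping, Mgh = ½(1+k)Mv² where k = I/(MR²), so v = √(2gh/(1+k)).
Thin-walled hollow sphere: k = 2/3, giving v = √(2×9.81×4.43/1.667) = 7.221 m/s.
Uniform solid sphere: k = 0.4, giving v = √(2×9.81×4.43/1.4) = 7.879 m/s.
The smaller k wins: the uniform solid sphere, at ≈ 7.88 m/s.

the uniform solid sphere, at v ≈ 7.88 m/s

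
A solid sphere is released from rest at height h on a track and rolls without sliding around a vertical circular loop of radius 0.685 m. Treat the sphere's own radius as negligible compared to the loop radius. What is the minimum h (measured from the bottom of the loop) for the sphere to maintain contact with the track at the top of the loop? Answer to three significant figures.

The moment of inertia is (2/5)MR², giving k ≡ I/(MR²) = 0.4.
At the top of the loop, the minimum-contact condition is Mg = Mv_top²/r, so v_top² = gr.
With ω = v/R, the kinetic energy at speed v is ½(1+k)Mv² = (7/10)Mv².
Energy conservation from release (height h) to the top (height 2r): Mgh = Mg(2r) + (7/10)M·gr.
Thus h_min = 2r + (1+k)r/2 = r(2 + 1.4/2) = 0.685 × 2.7 ≈ 1.85 m.

h_min ≈ 1.85 m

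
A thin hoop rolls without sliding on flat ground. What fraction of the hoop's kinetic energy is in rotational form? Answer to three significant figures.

fraction ≈ 0.500

Here I = MR², so the shape factor k = I/(MR²) = 1.
Since ω = v/R, the translational part is ½Mv² and the rotational part is ½I(v/R)² = ½kMv²; the total is ½(1+k)Mv².
The rotational fraction is therefore k/(1+k) = 1/2 ≈ 0.500.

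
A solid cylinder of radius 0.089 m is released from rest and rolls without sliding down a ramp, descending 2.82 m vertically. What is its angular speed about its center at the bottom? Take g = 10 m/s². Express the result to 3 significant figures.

ω ≈ 68.9 rad/s

Here I = (1/2)MR², so the shape factor k = I/(MR²) = 0.5.
Pure rolling means v = ωR; then KE = ½Mv² + ½I(v/R)² = ½(1+k)Mv² = (3/4)Mv².
Energy conservation Mgh = ½(1+k)Mv² gives v = √(2gh/(1+k)) = √(2 × 10 × 2.82 / 1.5) = 6.132 m/s.
The angular speed follows from ω = v/R = 6.132/0.089 ≈ 68.9 rad/s.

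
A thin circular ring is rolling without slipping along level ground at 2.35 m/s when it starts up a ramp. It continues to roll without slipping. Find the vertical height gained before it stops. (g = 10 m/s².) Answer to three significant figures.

h ≈ 0.552 m

The moment of inertia is MR², giving k ≡ I/(MR²) = 1.
Since it rolls without slipping, ω = v/R and KE = ½Mv² + ½Iω² = ½(1+k)Mv² = Mv².
All of this converts to potential energy at the highest point: Mv₀² = Mgh.
Thus h = (1+k)v₀²/(2g) = 2 × 2.35² / (2 × 10) ≈ 0.552 m.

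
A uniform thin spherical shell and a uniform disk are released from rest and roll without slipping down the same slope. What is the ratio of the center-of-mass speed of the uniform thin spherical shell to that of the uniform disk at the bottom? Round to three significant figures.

Each satisfies Mgh = ½(1+k)Mv² with k = I/(MR²), so v ∝ 1/√(1+k).
For the uniform thin spherical shell k = 2/3; for the uniform disk k = 0.5.
v₁/v₂ = √((1+k₂)/(1+k₁)) = √(1.5/1.667) ≈ 0.949.

v_ratio ≈ 0.949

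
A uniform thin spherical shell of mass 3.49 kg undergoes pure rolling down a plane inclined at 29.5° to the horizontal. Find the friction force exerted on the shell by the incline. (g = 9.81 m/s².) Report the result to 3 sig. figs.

With I = (2/3)MR², the ratio k = I/(MR²) is 2/3.
Translational: Mg sinθ − f = Ma. Rotational about the CM: fR = Iα = kMRa, so f = kMa.
Combining, a = g sinθ/(1+k) and f = kMa = kMg sinθ/(1+k).
f = (2/3) × 3.49 × 9.81 × sin29.5° / 1.667 ≈ 6.74 N.

f ≈ 6.74 N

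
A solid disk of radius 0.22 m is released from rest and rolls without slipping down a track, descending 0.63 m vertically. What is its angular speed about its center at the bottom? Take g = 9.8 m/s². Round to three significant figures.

ω ≈ 13.0 rad/s

The moment of inertia is (1/2)MR², giving k ≡ I/(MR²) = 0.5.
Rolling without slipping gives ω = v/R, so the total kinetic energy is ½Mv² + ½Iω² = ½(1+k)Mv² = (3/4)Mv².
Energy conservation Mgh = ½(1+k)Mv² gives v = √(2gh/(1+k)) = √(2 × 9.8 × 0.63 / 1.5) = 2.869 m/s.
The angular speed follows from ω = v/R = 2.869/0.22 ≈ 13.0 rad/s.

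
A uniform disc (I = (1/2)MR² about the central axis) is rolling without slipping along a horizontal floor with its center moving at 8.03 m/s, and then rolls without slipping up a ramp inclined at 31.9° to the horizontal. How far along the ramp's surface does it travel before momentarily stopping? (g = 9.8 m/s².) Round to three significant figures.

The moment of inertia is (1/2)MR², giving k ≡ I/(MR²) = 0.5.
Rolling without slipping gives ω = v/R, so the total kinetic energy is ½Mv² + ½Iω² = ½(1+k)Mv² = (3/4)Mv².
Setting this equal to Mgh gives the vertical rise h = (1+k)v₀²/(2g) = 1.5×8.03²/(2×9.8) = 4.935 m.
Along the incline, d = h/sinθ = 4.935/sin31.9° ≈ 9.34 m.

d ≈ 9.34 m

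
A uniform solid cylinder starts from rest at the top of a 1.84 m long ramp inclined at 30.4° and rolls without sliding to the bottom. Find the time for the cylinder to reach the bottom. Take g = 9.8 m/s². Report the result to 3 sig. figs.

With I = (1/2)MR², the ratio k = I/(MR²) is 0.5.
Translational: Mg sinθ − f = Ma. Rotational about the CM: fR = Iα = kMRa, so f = kMa.
Hence a = g sinθ/(1+k) = 9.8×sin30.4°/1.5 = 3.306 m/s².
With constant a from rest, t = √(2L/a) = √(2·1.84/3.306) ≈ 1.06 s.

t ≈ 1.06 s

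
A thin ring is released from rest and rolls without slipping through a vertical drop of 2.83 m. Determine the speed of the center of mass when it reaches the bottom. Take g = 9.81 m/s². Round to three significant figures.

v ≈ 5.27 m/s

For this body I = MR², i.e. k = I/(MR²) = 1.
Rolling without slipping gives ω = v/R, so the total kinetic energy is ½Mv² + ½Iω² = ½(1+k)Mv² = Mv².
Energy conservation: Mgh = Mv², so v = √(2gh/(1+k)) = √(2 × 9.81 × 2.83 / 2) ≈ 5.27 m/s.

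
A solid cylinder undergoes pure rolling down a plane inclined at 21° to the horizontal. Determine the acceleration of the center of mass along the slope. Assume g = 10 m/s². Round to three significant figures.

a ≈ 2.39 m/s²

The moment of inertia is (1/2)MR², giving k ≡ I/(MR²) = 0.5.
Translational: Mg sinθ − f = Ma. Rotational about the CM: fR = Iα = kMRa, so f = kMa.
Eliminating f: Mg sinθ = (1+k)Ma, so a = g sinθ/(1+k) = 10 × sin21° / 1.5 ≈ 2.39 m/s².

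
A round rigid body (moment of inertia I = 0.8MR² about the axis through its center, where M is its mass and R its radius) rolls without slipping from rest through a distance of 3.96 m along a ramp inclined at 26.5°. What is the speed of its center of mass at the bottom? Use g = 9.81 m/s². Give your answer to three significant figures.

v ≈ 4.39 m/s

The moment of inertia is 0.8MR², giving k ≡ I/(MR²) = 0.8.
Rolling without slipping gives ω = v/R, so the total kinetic energy is ½Mv² + ½Iω² = ½(1+k)Mv² = (9/10)Mv².
The vertical drop is h = L sinθ = 3.96 × sin26.5° = 1.767 m.
Energy conservation: Mgh = (9/10)Mv², so v = √(2gh/(1+k)) = √(2 × 9.81 × 1.767 / 1.8) ≈ 4.39 m/s.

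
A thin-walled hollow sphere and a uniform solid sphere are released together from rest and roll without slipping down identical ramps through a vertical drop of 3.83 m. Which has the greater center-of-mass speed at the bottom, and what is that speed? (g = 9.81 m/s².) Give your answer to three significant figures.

For rolling without slipping, Mgh = ½(1+k)Mv² where k = I/(MR²), so v = √(2gh/(1+k)).
Thin-walled hollow sphere: k = 2/3, giving v = √(2×9.81×3.83/1.667) = 6.715 m/s.
Uniform solid sphere: k = 0.4, giving v = √(2×9.81×3.83/1.4) = 7.326 m/s.
The smaller k wins: the uniform solid sphere, at ≈ 7.33 m/s.

the uniform solid sphere, at v ≈ 7.33 m/s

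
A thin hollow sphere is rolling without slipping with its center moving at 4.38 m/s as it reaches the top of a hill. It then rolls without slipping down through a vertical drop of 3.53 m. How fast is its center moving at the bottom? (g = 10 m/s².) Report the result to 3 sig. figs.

v ≈ 7.85 m/s

The moment of inertia is (2/3)MR², giving k ≡ I/(MR²) = 2/3.
The rolling condition ω = v/R makes the rotational term ½I(v/R)² = ½kMv², so KE_total = ½(1+k)Mv² = (5/6)Mv².
Energy conservation: (5/6)Mv₀² + Mgh = (5/6)Mv², so v² = v₀² + 2gh/(1+k).
v = √(4.38² + 2×10×3.53/1.667) = √61.54 ≈ 7.85 m/s.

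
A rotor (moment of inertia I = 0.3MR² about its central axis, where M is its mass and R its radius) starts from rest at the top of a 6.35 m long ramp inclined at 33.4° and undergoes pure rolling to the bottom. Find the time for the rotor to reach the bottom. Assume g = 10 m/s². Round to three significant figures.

For this body I = 0.3MR², i.e. k = I/(MR²) = 0.3.
Translational: Mg sinθ − f = Ma. Rotational about the CM: fR = Iα = kMRa, so f = kMa.
Hence a = g sinθ/(1+k) = 10×sin33.4°/1.3 = 4.234 m/s².
Starting from rest, L = ½at², so t = √(2L/a) = √(2×6.35/4.234) ≈ 1.73 s.

t ≈ 1.73 s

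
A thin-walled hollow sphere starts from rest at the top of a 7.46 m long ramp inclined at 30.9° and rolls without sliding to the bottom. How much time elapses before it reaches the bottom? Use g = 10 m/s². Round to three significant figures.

With I = (2/3)MR², the ratio k = I/(MR²) is 2/3.
Along the incline Mg sinθ − f = Ma, and torque about the center fR = Iα = kMR²(a/R) gives f = kMa.
Hence a = g sinθ/(1+k) = 10×sin30.9°/1.667 = 3.081 m/s².
Starting from rest, L = ½at², so t = √(2L/a) = √(2×7.46/3.081) ≈ 2.20 s.

t ≈ 2.20 s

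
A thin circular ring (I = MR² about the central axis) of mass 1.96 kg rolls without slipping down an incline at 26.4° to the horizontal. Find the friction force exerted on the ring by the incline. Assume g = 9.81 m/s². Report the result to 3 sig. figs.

Here I = MR², so the shape factor k = I/(MR²) = 1.
Translational: Mg sinθ − f = Ma. Rotational about the CM: fR = Iα = kMRa, so f = kMa.
Combining, a = g sinθ/(1+k) and f = kMa = kMg sinθ/(1+k).
f = 1 × 1.96 × 9.81 × sin26.4° / 2 ≈ 4.27 N.

f ≈ 4.27 N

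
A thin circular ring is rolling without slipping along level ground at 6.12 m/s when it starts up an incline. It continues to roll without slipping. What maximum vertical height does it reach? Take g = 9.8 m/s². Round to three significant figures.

h ≈ 3.82 m

Here I = MR², so the shape factor k = I/(MR²) = 1.
Rolling without slipping gives ω = v/R, so the total kinetic energy is ½Mv² + ½Iω² = ½(1+k)Mv² = Mv².
All of this converts to potential energy at the highest point: Mv₀² = Mgh.
Thus h = (1+k)v₀²/(2g) = 2 × 6.12² / (2 × 9.8) ≈ 3.82 m.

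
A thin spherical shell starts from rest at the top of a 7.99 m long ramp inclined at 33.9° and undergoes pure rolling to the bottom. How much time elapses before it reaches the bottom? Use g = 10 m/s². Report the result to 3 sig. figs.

t ≈ 2.19 s

With I = (2/3)MR², the ratio k = I/(MR²) is 2/3.
Translational: Mg sinθ − f = Ma. Rotational about the CM: fR = Iα = kMRa, so f = kMa.
Hence a = g sinθ/(1+k) = 10×sin33.9°/1.667 = 3.346 m/s².
Starting from rest, L = ½at², so t = √(2L/a) = √(2×7.99/3.346) ≈ 2.19 s.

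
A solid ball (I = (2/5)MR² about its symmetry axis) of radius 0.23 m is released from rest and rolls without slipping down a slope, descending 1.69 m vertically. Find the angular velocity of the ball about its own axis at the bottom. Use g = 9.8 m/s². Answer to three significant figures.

ω ≈ 21.1 rad/s

Here I = (2/5)MR², so the shape factor k = I/(MR²) = 0.4.
Rolling without slipping gives ω = v/R, so the total kinetic energy is ½Mv² + ½Iω² = ½(1+k)Mv² = (7/10)Mv².
Energy conservation Mgh = ½(1+k)Mv² gives v = √(2gh/(1+k)) = √(2 × 9.8 × 1.69 / 1.4) = 4.864 m/s.
The angular speed follows from ω = v/R = 4.864/0.23 ≈ 21.1 rad/s.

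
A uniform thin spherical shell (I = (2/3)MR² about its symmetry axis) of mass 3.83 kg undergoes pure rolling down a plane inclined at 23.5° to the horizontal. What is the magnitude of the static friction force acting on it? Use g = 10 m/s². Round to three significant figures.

f ≈ 6.11 N

Here I = (2/3)MR², so the shape factor k = I/(MR²) = 2/3.
Newton's second law down the slope: Mg sinθ − f = Ma. The torque equation fR = Iα (with α = a/R) gives f = kMa.
Combining, a = g sinθ/(1+k) and f = kMa = kMg sinθ/(1+k).
f = (2/3) × 3.83 × 10 × sin23.5° / 1.667 ≈ 6.11 N.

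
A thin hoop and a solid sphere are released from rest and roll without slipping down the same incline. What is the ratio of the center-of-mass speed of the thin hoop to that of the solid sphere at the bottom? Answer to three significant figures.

v_ratio ≈ 0.837

Each satisfies Mgh = ½(1+k)Mv² with k = I/(MR²), so v ∝ 1/√(1+k).
For the thin hoop k = 1; for the solid sphere k = 0.4.
v₁/v₂ = √((1+k₂)/(1+k₁)) = √(1.4/2) ≈ 0.837.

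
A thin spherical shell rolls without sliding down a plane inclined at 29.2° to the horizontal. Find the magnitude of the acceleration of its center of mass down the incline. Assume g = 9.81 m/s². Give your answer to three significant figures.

The moment of inertia is (2/3)MR², giving k ≡ I/(MR²) = 2/3.
Along the incline Mg sinθ − f = Ma, and torque about the center fR = Iα = kMR²(a/R) gives f = kMa.
Eliminating f: Mg sinθ = (1+k)Ma, so a = g sinθ/(1+k) = 9.81 × sin29.2° / 1.667 ≈ 2.87 m/s².

a ≈ 2.87 m/s²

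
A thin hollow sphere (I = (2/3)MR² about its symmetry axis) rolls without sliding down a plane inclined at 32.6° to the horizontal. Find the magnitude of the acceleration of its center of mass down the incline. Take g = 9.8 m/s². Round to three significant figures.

a ≈ 3.17 m/s²

With I = (2/3)MR², the ratio k = I/(MR²) is 2/3.
Translational: Mg sinθ − f = Ma. Rotational about the CM: fR = Iα = kMRa, so f = kMa.
Eliminating f: Mg sinθ = (1+k)Ma, so a = g sinθ/(1+k) = 9.8 × sin32.6° / 1.667 ≈ 3.17 m/s².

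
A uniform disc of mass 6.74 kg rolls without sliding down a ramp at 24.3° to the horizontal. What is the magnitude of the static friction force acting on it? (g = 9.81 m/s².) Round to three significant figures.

With I = (1/2)MR², the ratio k = I/(MR²) is 0.5.
Along the incline Mg sinθ − f = Ma, and torque about the center fR = Iα = kMR²(a/R) gives f = kMa.
Combining, a = g sinθ/(1+k) and f = kMa = kMg sinθ/(1+k).
f = 0.5 × 6.74 × 9.81 × sin24.3° / 1.5 ≈ 9.07 N.

f ≈ 9.07 N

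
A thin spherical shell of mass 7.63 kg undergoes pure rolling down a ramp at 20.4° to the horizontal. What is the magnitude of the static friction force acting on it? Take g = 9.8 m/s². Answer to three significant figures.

f ≈ 10.4 N

The moment of inertia is (2/3)MR², giving k ≡ I/(MR²) = 2/3.
Newton's second law down the slope: Mg sinθ − f = Ma. The torque equation fR = Iα (with α = a/R) gives f = kMa.
Combining, a = g sinθ/(1+k) and f = kMa = kMg sinθ/(1+k).
f = (2/3) × 7.63 × 9.8 × sin20.4° / 1.667 ≈ 10.4 N.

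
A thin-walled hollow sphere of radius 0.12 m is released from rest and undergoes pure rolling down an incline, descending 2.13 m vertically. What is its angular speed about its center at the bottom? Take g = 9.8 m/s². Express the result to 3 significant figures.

ω ≈ 41.7 rad/s

The moment of inertia is (2/3)MR², giving k ≡ I/(MR²) = 2/3.
Rolling without slipping gives ω = v/R, so the total kinetic energy is ½Mv² + ½Iω² = ½(1+k)Mv² = (5/6)Mv².
Energy conservation Mgh = ½(1+k)Mv² gives v = √(2gh/(1+k)) = √(2 × 9.8 × 2.13 / 1.667) = 5.005 m/s.
Then ω = v/R = 5.005 / 0.12 ≈ 41.7 rad/s.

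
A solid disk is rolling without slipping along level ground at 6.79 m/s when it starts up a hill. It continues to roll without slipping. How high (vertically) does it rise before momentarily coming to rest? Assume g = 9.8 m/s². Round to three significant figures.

h ≈ 3.53 m

The moment of inertia is (1/2)MR², giving k ≡ I/(MR²) = 0.5.
Since it rolls without slipping, ω = v/R and KE = ½Mv² + ½Iω² = ½(1+k)Mv² = (3/4)Mv².
At the top the kinetic energy is zero, so (3/4)Mv₀² = Mgh.
Thus h = (1+k)v₀²/(2g) = 1.5 × 6.79² / (2 × 9.8) ≈ 3.53 m.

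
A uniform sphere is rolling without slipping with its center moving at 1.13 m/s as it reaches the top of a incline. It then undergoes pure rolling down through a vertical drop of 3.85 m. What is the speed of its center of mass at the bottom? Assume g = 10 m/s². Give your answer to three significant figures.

v ≈ 7.50 m/s

The moment of inertia is (2/5)MR², giving k ≡ I/(MR²) = 0.4.
The rolling condition ω = v/R makes the rotational term ½I(v/R)² = ½kMv², so KE_total = ½(1+k)Mv² = (7/10)Mv².
Energy conservation: (7/10)Mv₀² + Mgh = (7/10)Mv², so v² = v₀² + 2gh/(1+k).
v = √(1.13² + 2×10×3.85/1.4) = √56.28 ≈ 7.50 m/s.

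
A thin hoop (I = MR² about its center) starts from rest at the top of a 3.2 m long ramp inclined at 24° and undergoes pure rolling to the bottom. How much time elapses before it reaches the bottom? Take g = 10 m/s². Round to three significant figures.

With I = MR², the ratio k = I/(MR²) is 1.
Newton's second law down the slope: Mg sinθ − f = Ma. The torque equation fR = Iα (with α = a/R) gives f = kMa.
Hence a = g sinθ/(1+k) = 10×sin24°/2 = 2.034 m/s².
Starting from rest, L = ½at², so t = √(2L/a) = √(2×3.2/2.034) ≈ 1.77 s.

t ≈ 1.77 s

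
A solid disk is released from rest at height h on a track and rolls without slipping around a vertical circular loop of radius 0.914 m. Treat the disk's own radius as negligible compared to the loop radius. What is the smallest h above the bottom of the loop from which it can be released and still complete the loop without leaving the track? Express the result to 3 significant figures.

h_min ≈ 2.51 m

With I = (1/2)MR², the ratio k = I/(MR²) is 0.5.
At the top of the loop, the minimum-contact condition is Mg = Mv_top²/r, so v_top² = gr.
With ω = v/R, the kinetic energy at speed v is ½(1+k)Mv² = (3/4)Mv².
Energy conservation from release (height h) to the top (height 2r): Mgh = Mg(2r) + (3/4)M·gr.
Thus h_min = 2r + (1+k)r/2 = r(2 + 1.5/2) = 0.914 × 2.75 ≈ 2.51 m.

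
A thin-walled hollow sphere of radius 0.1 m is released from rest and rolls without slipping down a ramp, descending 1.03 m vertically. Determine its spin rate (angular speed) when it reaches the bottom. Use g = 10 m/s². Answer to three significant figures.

With I = (2/3)MR², the ratio k = I/(MR²) is 2/3.
Pure rolling means v = ωR; then KE = ½Mv² + ½I(v/R)² = ½(1+k)Mv² = (5/6)Mv².
Energy conservation Mgh = ½(1+k)Mv² gives v = √(2gh/(1+k)) = √(2 × 10 × 1.03 / 1.667) = 3.516 m/s.
Then ω = v/R = 3.516 / 0.1 ≈ 35.2 rad/s.

ω ≈ 35.2 rad/s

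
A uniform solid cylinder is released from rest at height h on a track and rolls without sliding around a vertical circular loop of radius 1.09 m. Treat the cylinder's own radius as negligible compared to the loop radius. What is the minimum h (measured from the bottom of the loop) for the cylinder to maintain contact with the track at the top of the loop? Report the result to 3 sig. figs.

The moment of inertia is (1/2)MR², giving k ≡ I/(MR²) = 0.5.
At the top, contact is just lost when gravity alone supplies the centripetal force: Mg = Mv_top²/r, i.e. v_top² = gr.
With ω = v/R, the kinetic energy at speed v is ½(1+k)Mv² = (3/4)Mv².
Energy conservation from release (height h) to the top (height 2r): Mgh = Mg(2r) + (3/4)M·gr.
Thus h_min = 2r + (1+k)r/2 = r(2 + 1.5/2) = 1.09 × 2.75 ≈ 3.00 m.

h_min ≈ 3.00 m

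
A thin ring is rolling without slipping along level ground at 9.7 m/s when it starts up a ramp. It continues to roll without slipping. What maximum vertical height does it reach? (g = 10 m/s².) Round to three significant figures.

h ≈ 9.41 m

For this body I = MR², i.e. k = I/(MR²) = 1.
Rolling without slipping gives ω = v/R, so the total kinetic energy is ½Mv² + ½Iω² = ½(1+k)Mv² = Mv².
All of this converts to potential energy at the highest point: Mv₀² = Mgh.
Thus h = (1+k)v₀²/(2g) = 2 × 9.7² / (2 × 10) ≈ 9.41 m.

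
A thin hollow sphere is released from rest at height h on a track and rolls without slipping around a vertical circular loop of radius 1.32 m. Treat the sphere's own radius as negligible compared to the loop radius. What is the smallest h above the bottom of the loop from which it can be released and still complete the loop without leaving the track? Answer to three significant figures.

h_min ≈ 3.74 m

For this body I = (2/3)MR², i.e. k = I/(MR²) = 2/3.
At the top, contact is just lost when gravity alone supplies the centripetal force: Mg = Mv_top²/r, i.e. v_top² = gr.
With ω = v/R, the kinetic energy at speed v is ½(1+k)Mv² = (5/6)Mv².
Energy conservation from release (height h) to the top (height 2r): Mgh = Mg(2r) + (5/6)M·gr.
Thus h_min = 2r + (1+k)r/2 = r(2 + 1.667/2) = 1.32 × 2.833 ≈ 3.74 m.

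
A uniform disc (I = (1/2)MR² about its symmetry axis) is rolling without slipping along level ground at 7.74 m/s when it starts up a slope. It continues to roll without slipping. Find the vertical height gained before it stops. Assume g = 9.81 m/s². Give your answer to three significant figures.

With I = (1/2)MR², the ratio k = I/(MR²) is 0.5.
The rolling condition ω = v/R makes the rotational term ½I(v/R)² = ½kMv², so KE_total = ½(1+k)Mv² = (3/4)Mv².
At the top the kinetic energy is zero, so (3/4)Mv₀² = Mgh.
Thus h = (1+k)v₀²/(2g) = 1.5 × 7.74² / (2 × 9.81) ≈ 4.58 m.

h ≈ 4.58 m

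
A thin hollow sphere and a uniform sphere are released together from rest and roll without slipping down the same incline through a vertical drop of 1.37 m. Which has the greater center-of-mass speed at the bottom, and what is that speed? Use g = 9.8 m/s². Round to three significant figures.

the uniform sphere, at v ≈ 4.38 m/s

For rolling without slipping, Mgh = ½(1+k)Mv² where k = I/(MR²), so v = √(2gh/(1+k)).
Thin hollow sphere: k = 2/3, giving v = √(2×9.8×1.37/1.667) = 4.014 m/s.
Uniform sphere: k = 0.4, giving v = √(2×9.8×1.37/1.4) = 4.379 m/s.
The smaller k wins: the uniform sphere, at ≈ 4.38 m/s.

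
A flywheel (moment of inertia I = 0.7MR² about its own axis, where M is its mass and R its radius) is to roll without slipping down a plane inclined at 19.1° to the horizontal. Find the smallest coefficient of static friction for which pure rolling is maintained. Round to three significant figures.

For this body I = 0.7MR², i.e. k = I/(MR²) = 0.7.
Newton's second law down the slope: Mg sinθ − f = Ma. The torque equation fR = Iα (with α = a/R) gives f = kMa.
These give a = g sinθ/(1+k) and the required friction f = kMg sinθ/(1+k).
The normal force is N = Mg cosθ, so μ_min = f/N = k tanθ/(1+k).
μ_min = 0.7 × tan19.1° / 1.7 ≈ 0.143.

μ_min ≈ 0.143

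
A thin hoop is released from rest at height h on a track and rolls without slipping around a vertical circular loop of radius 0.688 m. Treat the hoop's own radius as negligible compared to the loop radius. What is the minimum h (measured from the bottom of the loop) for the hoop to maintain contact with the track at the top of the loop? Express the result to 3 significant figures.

With I = MR², the ratio k = I/(MR²) is 1.
At the top, contact is just lost when gravity alone supplies the centripetal force: Mg = Mv_top²/r, i.e. v_top² = gr.
With ω = v/R, the kinetic energy at speed v is ½(1+k)Mv² = Mv².
Energy conservation from release (height h) to the top (height 2r): Mgh = Mg(2r) + M·gr.
Thus h_min = 2r + (1+k)r/2 = r(2 + 2/2) = 0.688 × 3 ≈ 2.06 m.

h_min ≈ 2.06 m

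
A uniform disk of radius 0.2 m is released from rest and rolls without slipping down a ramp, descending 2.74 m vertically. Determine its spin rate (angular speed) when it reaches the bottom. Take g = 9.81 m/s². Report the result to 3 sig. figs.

The moment of inertia is (1/2)MR², giving k ≡ I/(MR²) = 0.5.
Since it rolls without slipping, ω = v/R and KE = ½Mv² + ½Iω² = ½(1+k)Mv² = (3/4)Mv².
Energy conservation Mgh = ½(1+k)Mv² gives v = √(2gh/(1+k)) = √(2 × 9.81 × 2.74 / 1.5) = 5.987 m/s.
Then ω = v/R = 5.987 / 0.2 ≈ 29.9 rad/s.

ω ≈ 29.9 rad/s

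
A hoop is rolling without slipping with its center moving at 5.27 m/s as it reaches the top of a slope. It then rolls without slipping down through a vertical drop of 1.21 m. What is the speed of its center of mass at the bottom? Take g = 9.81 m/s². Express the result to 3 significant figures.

v ≈ 6.30 m/s

Here I = MR², so the shape factor k = I/(MR²) = 1.
Since it rolls without slipping, ω = v/R and KE = ½Mv² + ½Iω² = ½(1+k)Mv² = Mv².
Conserving energy between top and bottom: Mv² = Mv₀² + Mgh, hence v² = v₀² + 2gh/(1+k).
v = √(5.27² + 2×9.81×1.21/2) = √39.64 ≈ 6.30 m/s.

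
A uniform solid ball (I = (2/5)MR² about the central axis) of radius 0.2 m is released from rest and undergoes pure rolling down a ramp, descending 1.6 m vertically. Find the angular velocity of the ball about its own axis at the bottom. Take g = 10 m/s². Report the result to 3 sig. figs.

With I = (2/5)MR², the ratio k = I/(MR²) is 0.4.
Pure rolling means v = ωR; then KE = ½Mv² + ½I(v/R)² = ½(1+k)Mv² = (7/10)Mv².
Energy conservation Mgh = ½(1+k)Mv² gives v = √(2gh/(1+k)) = √(2 × 10 × 1.6 / 1.4) = 4.781 m/s.
Then ω = v/R = 4.781 / 0.2 ≈ 23.9 rad/s.

ω ≈ 23.9 rad/s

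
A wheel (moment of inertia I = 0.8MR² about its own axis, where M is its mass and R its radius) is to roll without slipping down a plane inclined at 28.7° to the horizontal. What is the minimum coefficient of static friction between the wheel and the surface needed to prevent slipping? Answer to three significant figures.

μ_min ≈ 0.243

For this body I = 0.8MR², i.e. k = I/(MR²) = 0.8.
Translational: Mg sinθ − f = Ma. Rotational about the CM: fR = Iα = kMRa, so f = kMa.
These give a = g sinθ/(1+k) and the required friction f = kMg sinθ/(1+k).
The normal force is N = Mg cosθ, so μ_min = f/N = k tanθ/(1+k).
μ_min = 0.8 × tan28.7° / 1.8 ≈ 0.243.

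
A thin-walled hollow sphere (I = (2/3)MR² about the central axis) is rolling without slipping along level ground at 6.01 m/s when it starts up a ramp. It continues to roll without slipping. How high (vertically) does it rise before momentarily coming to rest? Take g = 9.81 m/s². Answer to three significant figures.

h ≈ 3.07 m

Here I = (2/3)MR², so the shape factor k = I/(MR²) = 2/3.
Rolling without slipping gives ω = v/R, so the total kinetic energy is ½Mv² + ½Iω² = ½(1+k)Mv² = (5/6)Mv².
All of this converts to potential energy at the highest point: (5/6)Mv₀² = Mgh.
Thus h = (1+k)v₀²/(2g) = 1.667 × 6.01² / (2 × 9.81) ≈ 3.07 m.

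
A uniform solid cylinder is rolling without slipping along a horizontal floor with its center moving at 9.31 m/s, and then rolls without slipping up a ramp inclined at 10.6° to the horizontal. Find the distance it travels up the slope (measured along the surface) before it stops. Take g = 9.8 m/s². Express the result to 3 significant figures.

With I = (1/2)MR², the ratio k = I/(MR²) is 0.5.
Since it rolls without slipping, ω = v/R and KE = ½Mv² + ½Iω² = ½(1+k)Mv² = (3/4)Mv².
Setting this equal to Mgh gives the vertical rise h = (1+k)v₀²/(2g) = 1.5×9.31²/(2×9.8) = 6.633 m.
The distance along the slope is d = h/sinθ = 6.633/sin10.6° ≈ 36.1 m.

d ≈ 36.1 m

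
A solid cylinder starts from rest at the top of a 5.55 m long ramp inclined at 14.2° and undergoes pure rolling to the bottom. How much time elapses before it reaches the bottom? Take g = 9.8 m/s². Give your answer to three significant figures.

With I = (1/2)MR², the ratio k = I/(MR²) is 0.5.
Newton's second law down the slope: Mg sinθ − f = Ma. The torque equation fR = Iα (with α = a/R) gives f = kMa.
Hence a = g sinθ/(1+k) = 9.8×sin14.2°/1.5 = 1.603 m/s².
With constant a from rest, t = √(2L/a) = √(2·5.55/1.603) ≈ 2.63 s.

t ≈ 2.63 s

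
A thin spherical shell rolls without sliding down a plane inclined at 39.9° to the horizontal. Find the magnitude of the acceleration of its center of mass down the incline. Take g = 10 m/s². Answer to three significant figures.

a ≈ 3.85 m/s²

Here I = (2/3)MR², so the shape factor k = I/(MR²) = 2/3.
Newton's second law down the slope: Mg sinθ − f = Ma. The torque equation fR = Iα (with α = a/R) gives f = kMa.
Eliminating f: Mg sinθ = (1+k)Ma, so a = g sinθ/(1+k) = 10 × sin39.9° / 1.667 ≈ 3.85 m/s².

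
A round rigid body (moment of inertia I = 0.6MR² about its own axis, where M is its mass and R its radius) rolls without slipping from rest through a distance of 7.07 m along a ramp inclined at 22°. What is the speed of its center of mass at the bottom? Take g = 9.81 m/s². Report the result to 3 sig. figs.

v ≈ 5.70 m/s

Here I = 0.6MR², so the shape factor k = I/(MR²) = 0.6.
Rolling without slipping gives ω = v/R, so the total kinetic energy is ½Mv² + ½Iω² = ½(1+k)Mv² = (4/5)Mv².
The vertical drop is h = L sinθ = 7.07 × sin22° = 2.648 m.
Energy conservation: Mgh = (4/5)Mv², so v = √(2gh/(1+k)) = √(2 × 9.81 × 2.648 / 1.6) ≈ 5.70 m/s.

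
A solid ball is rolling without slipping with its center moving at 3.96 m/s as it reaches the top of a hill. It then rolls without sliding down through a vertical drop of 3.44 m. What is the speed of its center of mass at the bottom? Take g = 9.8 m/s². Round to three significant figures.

For this body I = (2/5)MR², i.e. k = I/(MR²) = 0.4.
The rolling condition ω = v/R makes the rotational term ½I(v/R)² = ½kMv², so KE_total = ½(1+k)Mv² = (7/10)Mv².
Conserving energy between top and bottom: (7/10)Mv² = (7/10)Mv₀² + Mgh, hence v² = v₀² + 2gh/(1+k).
v = √(3.96² + 2×9.8×3.44/1.4) = √63.84 ≈ 7.99 m/s.

v ≈ 7.99 m/s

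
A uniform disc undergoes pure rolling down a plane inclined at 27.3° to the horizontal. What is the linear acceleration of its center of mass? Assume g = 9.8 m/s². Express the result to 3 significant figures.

Here I = (1/2)MR², so the shape factor k = I/(MR²) = 0.5.
Newton's second law down the slope: Mg sinθ − f = Ma. The torque equation fR = Iα (with α = a/R) gives f = kMa.
Eliminating f: Mg sinθ = (1+k)Ma, so a = g sinθ/(1+k) = 9.8 × sin27.3° / 1.5 ≈ 3.00 m/s².

a ≈ 3.00 m/s²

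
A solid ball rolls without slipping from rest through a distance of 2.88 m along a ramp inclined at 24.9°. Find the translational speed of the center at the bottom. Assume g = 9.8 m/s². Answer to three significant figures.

v ≈ 4.12 m/s

With I = (2/5)MR², the ratio k = I/(MR²) is 0.4.
Pure rolling means v = ωR; then KE = ½Mv² + ½I(v/R)² = ½(1+k)Mv² = (7/10)Mv².
The vertical drop is h = L sinθ = 2.88 × sin24.9° = 1.213 m.
Energy conservation: Mgh = (7/10)Mv², so v = √(2gh/(1+k)) = √(2 × 9.8 × 1.213 / 1.4) ≈ 4.12 m/s.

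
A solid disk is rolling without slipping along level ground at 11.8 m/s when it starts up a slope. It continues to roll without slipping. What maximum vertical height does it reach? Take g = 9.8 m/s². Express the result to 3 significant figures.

For this body I = (1/2)MR², i.e. k = I/(MR²) = 0.5.
Pure rolling means v = ωR; then KE = ½Mv² + ½I(v/R)² = ½(1+k)Mv² = (3/4)Mv².
All of this converts to potential energy at the highest point: (3/4)Mv₀² = Mgh.
Thus h = (1+k)v₀²/(2g) = 1.5 × 11.8² / (2 × 9.8) ≈ 10.7 m.

h ≈ 10.7 m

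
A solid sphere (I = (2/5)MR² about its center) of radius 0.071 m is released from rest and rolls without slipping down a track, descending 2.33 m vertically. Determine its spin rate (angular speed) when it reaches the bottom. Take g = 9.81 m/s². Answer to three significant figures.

For this body I = (2/5)MR², i.e. k = I/(MR²) = 0.4.
The rolling condition ω = v/R makes the rotational term ½I(v/R)² = ½kMv², so KE_total = ½(1+k)Mv² = (7/10)Mv².
Energy conservation Mgh = ½(1+k)Mv² gives v = √(2gh/(1+k)) = √(2 × 9.81 × 2.33 / 1.4) = 5.714 m/s.
The angular speed follows from ω = v/R = 5.714/0.071 ≈ 80.5 rad/s.

ω ≈ 80.5 rad/s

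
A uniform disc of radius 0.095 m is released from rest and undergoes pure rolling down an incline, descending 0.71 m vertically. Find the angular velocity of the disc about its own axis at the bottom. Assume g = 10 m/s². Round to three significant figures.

With I = (1/2)MR², the ratio k = I/(MR²) is 0.5.
Since it rolls without slipping, ω = v/R and KE = ½Mv² + ½Iω² = ½(1+k)Mv² = (3/4)Mv².
Energy conservation Mgh = ½(1+k)Mv² gives v = √(2gh/(1+k)) = √(2 × 10 × 0.71 / 1.5) = 3.077 m/s.
Then ω = v/R = 3.077 / 0.095 ≈ 32.4 rad/s.

ω ≈ 32.4 rad/s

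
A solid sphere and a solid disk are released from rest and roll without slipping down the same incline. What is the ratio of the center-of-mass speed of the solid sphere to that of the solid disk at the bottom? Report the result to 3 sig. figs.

Each satisfies Mgh = ½(1+k)Mv² with k = I/(MR²), so v ∝ 1/√(1+k).
For the solid sphere k = 0.4; for the solid disk k = 0.5.
v₁/v₂ = √((1+k₂)/(1+k₁)) = √(1.5/1.4) ≈ 1.04.

v_ratio ≈ 1.04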